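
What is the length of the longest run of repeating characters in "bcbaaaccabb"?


Input: "bcbaaaccabb"
Scanning for longest run:
  Position 1 ('c'): new char, reset run to 1
  Position 2 ('b'): new char, reset run to 1
  Position 3 ('a'): new char, reset run to 1
  Position 4 ('a'): continues run of 'a', length=2
  Position 5 ('a'): continues run of 'a', length=3
  Position 6 ('c'): new char, reset run to 1
  Position 7 ('c'): continues run of 'c', length=2
  Position 8 ('a'): new char, reset run to 1
  Position 9 ('b'): new char, reset run to 1
  Position 10 ('b'): continues run of 'b', length=2
Longest run: 'a' with length 3

3


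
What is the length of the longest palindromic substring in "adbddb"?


Input: "adbddb"
Checking substrings for palindromes:
  [2:6] "bddb" (len 4) => palindrome
  [1:4] "dbd" (len 3) => palindrome
  [3:5] "dd" (len 2) => palindrome
Longest palindromic substring: "bddb" with length 4

4


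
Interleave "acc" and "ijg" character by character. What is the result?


Interleaving "acc" and "ijg":
  Position 0: 'a' from first, 'i' from second => "ai"
  Position 1: 'c' from first, 'j' from second => "cj"
  Position 2: 'c' from first, 'g' from second => "cg"
Result: aicjcg

aicjcg


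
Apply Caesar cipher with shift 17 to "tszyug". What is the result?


Caesar cipher: shift "tszyug" by 17
  't' (pos 19) + 17 = pos 10 = 'k'
  's' (pos 18) + 17 = pos 9 = 'j'
  'z' (pos 25) + 17 = pos 16 = 'q'
  'y' (pos 24) + 17 = pos 15 = 'p'
  'u' (pos 20) + 17 = pos 11 = 'l'
  'g' (pos 6) + 17 = pos 23 = 'x'
Result: kjqplx

kjqplx


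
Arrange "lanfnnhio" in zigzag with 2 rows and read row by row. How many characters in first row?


Zigzag "lanfnnhio" into 2 rows:
Placing characters:
  'l' => row 0
  'a' => row 1
  'n' => row 0
  'f' => row 1
  'n' => row 0
  'n' => row 1
  'h' => row 0
  'i' => row 1
  'o' => row 0
Rows:
  Row 0: "lnnho"
  Row 1: "afni"
First row length: 5

5


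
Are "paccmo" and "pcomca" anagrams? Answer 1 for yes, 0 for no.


Strings: "paccmo", "pcomca"
Sorted first:  accmop
Sorted second: accmop
Sorted forms match => anagrams

1


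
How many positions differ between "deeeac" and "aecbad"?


Comparing "deeeac" and "aecbad" position by position:
  Position 0: 'd' vs 'a' => DIFFER
  Position 1: 'e' vs 'e' => same
  Position 2: 'e' vs 'c' => DIFFER
  Position 3: 'e' vs 'b' => DIFFER
  Position 4: 'a' vs 'a' => same
  Position 5: 'c' vs 'd' => DIFFER
Positions that differ: 4

4


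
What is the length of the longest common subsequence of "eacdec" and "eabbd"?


LCS of "eacdec" and "eabbd"
DP table:
           e    a    b    b    d
      0    0    0    0    0    0
  e   0    1    1    1    1    1
  a   0    1    2    2    2    2
  c   0    1    2    2    2    2
  d   0    1    2    2    2    3
  e   0    1    2    2    2    3
  c   0    1    2    2    2    3
LCS length = dp[6][5] = 3

3


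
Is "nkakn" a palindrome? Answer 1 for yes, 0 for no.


Input: nkakn
Reversed: nkakn
  Compare pos 0 ('n') with pos 4 ('n'): match
  Compare pos 1 ('k') with pos 3 ('k'): match
Result: palindrome

1


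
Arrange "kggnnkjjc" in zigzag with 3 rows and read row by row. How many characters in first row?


Zigzag "kggnnkjjc" into 3 rows:
Placing characters:
  'k' => row 0
  'g' => row 1
  'g' => row 2
  'n' => row 1
  'n' => row 0
  'k' => row 1
  'j' => row 2
  'j' => row 1
  'c' => row 0
Rows:
  Row 0: "knc"
  Row 1: "gnkj"
  Row 2: "gj"
First row length: 3

3


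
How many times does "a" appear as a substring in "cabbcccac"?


Searching for "a" in "cabbcccac"
Scanning each position:
  Position 0: "c" => no
  Position 1: "a" => MATCH
  Position 2: "b" => no
  Position 3: "b" => no
  Position 4: "c" => no
  Position 5: "c" => no
  Position 6: "c" => no
  Position 7: "a" => MATCH
  Position 8: "c" => no
Total occurrences: 2

2


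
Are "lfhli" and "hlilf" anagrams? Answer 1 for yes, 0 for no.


Strings: "lfhli", "hlilf"
Sorted first:  fhill
Sorted second: fhill
Sorted forms match => anagrams

1


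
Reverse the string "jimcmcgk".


Input: jimcmcgk
Reading characters right to left:
  Position 7: 'k'
  Position 6: 'g'
  Position 5: 'c'
  Position 4: 'm'
  Position 3: 'c'
  Position 2: 'm'
  Position 1: 'i'
  Position 0: 'j'
Reversed: kgcmcmij

kgcmcmij


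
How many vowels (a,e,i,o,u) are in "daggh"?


Input: daggh
Checking each character:
  'd' at position 0: consonant
  'a' at position 1: vowel (running total: 1)
  'g' at position 2: consonant
  'g' at position 3: consonant
  'h' at position 4: consonant
Total vowels: 1

1


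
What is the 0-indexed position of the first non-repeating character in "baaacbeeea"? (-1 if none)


Input: baaacbeeea
Character frequencies:
  'a': 4
  'b': 2
  'c': 1
  'e': 3
Scanning left to right for freq == 1:
  Position 0 ('b'): freq=2, skip
  Position 1 ('a'): freq=4, skip
  Position 2 ('a'): freq=4, skip
  Position 3 ('a'): freq=4, skip
  Position 4 ('c'): unique! => answer = 4

4


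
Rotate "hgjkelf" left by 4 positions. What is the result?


Input: "hgjkelf", rotate left by 4
First 4 characters: "hgjk"
Remaining characters: "elf"
Concatenate remaining + first: "elf" + "hgjk" = "elfhgjk"

elfhgjk


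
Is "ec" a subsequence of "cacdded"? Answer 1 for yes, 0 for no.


Check if "ec" is a subsequence of "cacdded"
Greedy scan:
  Position 0 ('c'): no match needed
  Position 1 ('a'): no match needed
  Position 2 ('c'): no match needed
  Position 3 ('d'): no match needed
  Position 4 ('d'): no match needed
  Position 5 ('e'): matches sub[0] = 'e'
  Position 6 ('d'): no match needed
Only matched 1/2 characters => not a subsequence

0


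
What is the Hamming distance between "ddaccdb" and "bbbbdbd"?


Comparing "ddaccdb" and "bbbbdbd" position by position:
  Position 0: 'd' vs 'b' => differ
  Position 1: 'd' vs 'b' => differ
  Position 2: 'a' vs 'b' => differ
  Position 3: 'c' vs 'b' => differ
  Position 4: 'c' vs 'd' => differ
  Position 5: 'd' vs 'b' => differ
  Position 6: 'b' vs 'd' => differ
Total differences (Hamming distance): 7

7


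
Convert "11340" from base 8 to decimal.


Input: "11340" in base 8
Positional expansion:
  Digit '1' (value 1) x 8^4 = 4096
  Digit '1' (value 1) x 8^3 = 512
  Digit '3' (value 3) x 8^2 = 192
  Digit '4' (value 4) x 8^1 = 32
  Digit '0' (value 0) x 8^0 = 0
Sum = 4832

4832


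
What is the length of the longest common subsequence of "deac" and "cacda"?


LCS of "deac" and "cacda"
DP table:
           c    a    c    d    a
      0    0    0    0    0    0
  d   0    0    0    0    1    1
  e   0    0    0    0    1    1
  a   0    0    1    1    1    2
  c   0    1    1    2    2    2
LCS length = dp[4][5] = 2

2


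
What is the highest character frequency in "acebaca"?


Input: acebaca
Character counts:
  'a': 3
  'b': 1
  'c': 2
  'e': 1
Maximum frequency: 3

3


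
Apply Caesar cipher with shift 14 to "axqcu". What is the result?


Caesar cipher: shift "axqcu" by 14
  'a' (pos 0) + 14 = pos 14 = 'o'
  'x' (pos 23) + 14 = pos 11 = 'l'
  'q' (pos 16) + 14 = pos 4 = 'e'
  'c' (pos 2) + 14 = pos 16 = 'q'
  'u' (pos 20) + 14 = pos 8 = 'i'
Result: oleqi

oleqi


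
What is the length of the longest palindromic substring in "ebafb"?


Input: "ebafb"
Checking substrings for palindromes:
  No multi-char palindromic substrings found
Longest palindromic substring: "e" with length 1

1


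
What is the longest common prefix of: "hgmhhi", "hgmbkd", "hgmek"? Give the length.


Words: hgmhhi, hgmbkd, hgmek
  Position 0: all 'h' => match
  Position 1: all 'g' => match
  Position 2: all 'm' => match
  Position 3: ('h', 'b', 'e') => mismatch, stop
LCP = "hgm" (length 3)

3


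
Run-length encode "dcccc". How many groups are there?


Input: dcccc
Scanning for consecutive runs:
  Group 1: 'd' x 1 (positions 0-0)
  Group 2: 'c' x 4 (positions 1-4)
Total groups: 2

2


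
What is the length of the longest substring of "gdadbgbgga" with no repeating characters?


Input: "gdadbgbgga"
Sliding window (track last position of each char):
  Position 0 ('g'): window [0,0] length 1 -- new best
  Position 1 ('d'): window [0,1] length 2 -- new best
  Position 2 ('a'): window [0,2] length 3 -- new best
  Position 3 ('d'): repeat (last at 1), move window start to 2
  Position 3 ('d'): window [2,3] length 2
  Position 4 ('b'): window [2,4] length 3
  Position 5 ('g'): window [2,5] length 4 -- new best
  Position 6 ('b'): repeat (last at 4), move window start to 5
  Position 6 ('b'): window [5,6] length 2
  Position 7 ('g'): repeat (last at 5), move window start to 6
  Position 7 ('g'): window [6,7] length 2
  Position 8 ('g'): repeat (last at 7), move window start to 8
  Position 8 ('g'): window [8,8] length 1
  Position 9 ('a'): window [8,9] length 2
Longest substring with no repeats: "adbg" with length 4

4


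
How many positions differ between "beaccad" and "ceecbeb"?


Comparing "beaccad" and "ceecbeb" position by position:
  Position 0: 'b' vs 'c' => DIFFER
  Position 1: 'e' vs 'e' => same
  Position 2: 'a' vs 'e' => DIFFER
  Position 3: 'c' vs 'c' => same
  Position 4: 'c' vs 'b' => DIFFER
  Position 5: 'a' vs 'e' => DIFFER
  Position 6: 'd' vs 'b' => DIFFER
Positions that differ: 5

5


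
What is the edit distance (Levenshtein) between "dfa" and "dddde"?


Computing edit distance: "dfa" -> "dddde"
DP table:
           d    d    d    d    e
      0    1    2    3    4    5
  d   1    0    1    2    3    4
  f   2    1    1    2    3    4
  a   3    2    2    2    3    4
Edit distance = dp[3][5] = 4

4


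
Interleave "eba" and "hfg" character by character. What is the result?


Interleaving "eba" and "hfg":
  Position 0: 'e' from first, 'h' from second => "eh"
  Position 1: 'b' from first, 'f' from second => "bf"
  Position 2: 'a' from first, 'g' from second => "ag"
Result: ehbfag

ehbfag


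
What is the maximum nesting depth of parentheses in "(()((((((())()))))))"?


Input: "(()((((((())()))))))"
Tracking depth:
  Position 0 '(': depth becomes 1
  Position 1 '(': depth becomes 2
  Position 2 ')': depth becomes 1
  Position 3 '(': depth becomes 2
  Position 4 '(': depth becomes 3
  Position 5 '(': depth becomes 4
  Position 6 '(': depth becomes 5
  Position 7 '(': depth becomes 6
  Position 8 '(': depth becomes 7
  Position 9 '(': depth becomes 8
  Position 10 ')': depth becomes 7
  Position 11 ')': depth becomes 6
  Position 12 '(': depth becomes 7
  Position 13 ')': depth becomes 6
  Position 14 ')': depth becomes 5
  Position 15 ')': depth becomes 4
  Position 16 ')': depth becomes 3
  Position 17 ')': depth becomes 2
  Position 18 ')': depth becomes 1
  Position 19 ')': depth becomes 0
Maximum depth reached: 8

8


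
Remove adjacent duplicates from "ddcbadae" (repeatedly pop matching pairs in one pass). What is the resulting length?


Input: ddcbadae
Stack-based adjacent duplicate removal:
  Read 'd': push. Stack: d
  Read 'd': matches stack top 'd' => pop. Stack: (empty)
  Read 'c': push. Stack: c
  Read 'b': push. Stack: cb
  Read 'a': push. Stack: cba
  Read 'd': push. Stack: cbad
  Read 'a': push. Stack: cbada
  Read 'e': push. Stack: cbadae
Final stack: "cbadae" (length 6)

6


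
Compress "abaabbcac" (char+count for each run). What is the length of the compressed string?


Input: abaabbcac
Runs:
  'a' x 1 => "a1"
  'b' x 1 => "b1"
  'a' x 2 => "a2"
  'b' x 2 => "b2"
  'c' x 1 => "c1"
  'a' x 1 => "a1"
  'c' x 1 => "c1"
Compressed: "a1b1a2b2c1a1c1"
Compressed length: 14

14


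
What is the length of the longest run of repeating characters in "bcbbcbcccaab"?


Input: "bcbbcbcccaab"
Scanning for longest run:
  Position 1 ('c'): new char, reset run to 1
  Position 2 ('b'): new char, reset run to 1
  Position 3 ('b'): continues run of 'b', length=2
  Position 4 ('c'): new char, reset run to 1
  Position 5 ('b'): new char, reset run to 1
  Position 6 ('c'): new char, reset run to 1
  Position 7 ('c'): continues run of 'c', length=2
  Position 8 ('c'): continues run of 'c', length=3
  Position 9 ('a'): new char, reset run to 1
  Position 10 ('a'): continues run of 'a', length=2
  Position 11 ('b'): new char, reset run to 1
Longest run: 'c' with length 3

3


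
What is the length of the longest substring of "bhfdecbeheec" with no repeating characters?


Input: "bhfdecbeheec"
Sliding window (track last position of each char):
  Position 0 ('b'): window [0,0] length 1 -- new best
  Position 1 ('h'): window [0,1] length 2 -- new best
  Position 2 ('f'): window [0,2] length 3 -- new best
  Position 3 ('d'): window [0,3] length 4 -- new best
  Position 4 ('e'): window [0,4] length 5 -- new best
  Position 5 ('c'): window [0,5] length 6 -- new best
  Position 6 ('b'): repeat (last at 0), move window start to 1
  Position 6 ('b'): window [1,6] length 6
  Position 7 ('e'): repeat (last at 4), move window start to 5
  Position 7 ('e'): window [5,7] length 3
  Position 8 ('h'): window [5,8] length 4
  Position 9 ('e'): repeat (last at 7), move window start to 8
  Position 9 ('e'): window [8,9] length 2
  Position 10 ('e'): repeat (last at 9), move window start to 10
  Position 10 ('e'): window [10,10] length 1
  Position 11 ('c'): window [10,11] length 2
Longest substring with no repeats: "bhfdec" with length 6

6


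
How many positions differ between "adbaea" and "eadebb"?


Comparing "adbaea" and "eadebb" position by position:
  Position 0: 'a' vs 'e' => DIFFER
  Position 1: 'd' vs 'a' => DIFFER
  Position 2: 'b' vs 'd' => DIFFER
  Position 3: 'a' vs 'e' => DIFFER
  Position 4: 'e' vs 'b' => DIFFER
  Position 5: 'a' vs 'b' => DIFFER
Positions that differ: 6

6


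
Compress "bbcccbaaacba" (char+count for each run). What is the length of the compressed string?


Input: bbcccbaaacba
Runs:
  'b' x 2 => "b2"
  'c' x 3 => "c3"
  'b' x 1 => "b1"
  'a' x 3 => "a3"
  'c' x 1 => "c1"
  'b' x 1 => "b1"
  'a' x 1 => "a1"
Compressed: "b2c3b1a3c1b1a1"
Compressed length: 14

14


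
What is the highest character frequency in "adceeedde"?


Input: adceeedde
Character counts:
  'a': 1
  'c': 1
  'd': 3
  'e': 4
Maximum frequency: 4

4


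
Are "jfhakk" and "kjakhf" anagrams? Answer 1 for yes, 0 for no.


Strings: "jfhakk", "kjakhf"
Sorted first:  afhjkk
Sorted second: afhjkk
Sorted forms match => anagrams

1


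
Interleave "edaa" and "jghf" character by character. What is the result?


Interleaving "edaa" and "jghf":
  Position 0: 'e' from first, 'j' from second => "ej"
  Position 1: 'd' from first, 'g' from second => "dg"
  Position 2: 'a' from first, 'h' from second => "ah"
  Position 3: 'a' from first, 'f' from second => "af"
Result: ejdgahaf

ejdgahaf


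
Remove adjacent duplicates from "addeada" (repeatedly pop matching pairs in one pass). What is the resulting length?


Input: addeada
Stack-based adjacent duplicate removal:
  Read 'a': push. Stack: a
  Read 'd': push. Stack: ad
  Read 'd': matches stack top 'd' => pop. Stack: a
  Read 'e': push. Stack: ae
  Read 'a': push. Stack: aea
  Read 'd': push. Stack: aead
  Read 'a': push. Stack: aeada
Final stack: "aeada" (length 5)

5


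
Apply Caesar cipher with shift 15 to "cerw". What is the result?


Caesar cipher: shift "cerw" by 15
  'c' (pos 2) + 15 = pos 17 = 'r'
  'e' (pos 4) + 15 = pos 19 = 't'
  'r' (pos 17) + 15 = pos 6 = 'g'
  'w' (pos 22) + 15 = pos 11 = 'l'
Result: rtgl

rtgl


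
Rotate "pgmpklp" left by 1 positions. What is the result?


Input: "pgmpklp", rotate left by 1
First 1 characters: "p"
Remaining characters: "gmpklp"
Concatenate remaining + first: "gmpklp" + "p" = "gmpklpp"

gmpklpp


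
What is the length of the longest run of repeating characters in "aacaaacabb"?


Input: "aacaaacabb"
Scanning for longest run:
  Position 1 ('a'): continues run of 'a', length=2
  Position 2 ('c'): new char, reset run to 1
  Position 3 ('a'): new char, reset run to 1
  Position 4 ('a'): continues run of 'a', length=2
  Position 5 ('a'): continues run of 'a', length=3
  Position 6 ('c'): new char, reset run to 1
  Position 7 ('a'): new char, reset run to 1
  Position 8 ('b'): new char, reset run to 1
  Position 9 ('b'): continues run of 'b', length=2
Longest run: 'a' with length 3

3


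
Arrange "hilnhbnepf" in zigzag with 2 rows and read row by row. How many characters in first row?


Zigzag "hilnhbnepf" into 2 rows:
Placing characters:
  'h' => row 0
  'i' => row 1
  'l' => row 0
  'n' => row 1
  'h' => row 0
  'b' => row 1
  'n' => row 0
  'e' => row 1
  'p' => row 0
  'f' => row 1
Rows:
  Row 0: "hlhnp"
  Row 1: "inbef"
First row length: 5

5


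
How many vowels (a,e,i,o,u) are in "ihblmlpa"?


Input: ihblmlpa
Checking each character:
  'i' at position 0: vowel (running total: 1)
  'h' at position 1: consonant
  'b' at position 2: consonant
  'l' at position 3: consonant
  'm' at position 4: consonant
  'l' at position 5: consonant
  'p' at position 6: consonant
  'a' at position 7: vowel (running total: 2)
Total vowels: 2

2


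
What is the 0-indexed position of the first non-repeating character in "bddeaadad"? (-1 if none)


Input: bddeaadad
Character frequencies:
  'a': 3
  'b': 1
  'd': 4
  'e': 1
Scanning left to right for freq == 1:
  Position 0 ('b'): unique! => answer = 0

0


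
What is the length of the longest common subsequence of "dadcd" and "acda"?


LCS of "dadcd" and "acda"
DP table:
           a    c    d    a
      0    0    0    0    0
  d   0    0    0    1    1
  a   0    1    1    1    2
  d   0    1    1    2    2
  c   0    1    2    2    2
  d   0    1    2    3    3
LCS length = dp[5][4] = 3

3


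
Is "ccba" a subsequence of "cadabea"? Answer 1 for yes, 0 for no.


Check if "ccba" is a subsequence of "cadabea"
Greedy scan:
  Position 0 ('c'): matches sub[0] = 'c'
  Position 1 ('a'): no match needed
  Position 2 ('d'): no match needed
  Position 3 ('a'): no match needed
  Position 4 ('b'): no match needed
  Position 5 ('e'): no match needed
  Position 6 ('a'): no match needed
Only matched 1/4 characters => not a subsequence

0


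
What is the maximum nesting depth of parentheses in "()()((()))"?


Input: "()()((()))"
Tracking depth:
  Position 0 '(': depth becomes 1
  Position 1 ')': depth becomes 0
  Position 2 '(': depth becomes 1
  Position 3 ')': depth becomes 0
  Position 4 '(': depth becomes 1
  Position 5 '(': depth becomes 2
  Position 6 '(': depth becomes 3
  Position 7 ')': depth becomes 2
  Position 8 ')': depth becomes 1
  Position 9 ')': depth becomes 0
Maximum depth reached: 3

3


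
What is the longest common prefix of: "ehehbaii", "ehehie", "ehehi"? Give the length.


Words: ehehbaii, ehehie, ehehi
  Position 0: all 'e' => match
  Position 1: all 'h' => match
  Position 2: all 'e' => match
  Position 3: all 'h' => match
  Position 4: ('b', 'i', 'i') => mismatch, stop
LCP = "eheh" (length 4)

4


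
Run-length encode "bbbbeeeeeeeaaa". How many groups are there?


Input: bbbbeeeeeeeaaa
Scanning for consecutive runs:
  Group 1: 'b' x 4 (positions 0-3)
  Group 2: 'e' x 7 (positions 4-10)
  Group 3: 'a' x 3 (positions 11-13)
Total groups: 3

3


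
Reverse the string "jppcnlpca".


Input: jppcnlpca
Reading characters right to left:
  Position 8: 'a'
  Position 7: 'c'
  Position 6: 'p'
  Position 5: 'l'
  Position 4: 'n'
  Position 3: 'c'
  Position 2: 'p'
  Position 1: 'p'
  Position 0: 'j'
Reversed: acplncppj

acplncppj


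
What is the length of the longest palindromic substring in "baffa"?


Input: "baffa"
Checking substrings for palindromes:
  [1:5] "affa" (len 4) => palindrome
  [2:4] "ff" (len 2) => palindrome
Longest palindromic substring: "affa" with length 4

4


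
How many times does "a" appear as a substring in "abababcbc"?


Searching for "a" in "abababcbc"
Scanning each position:
  Position 0: "a" => MATCH
  Position 1: "b" => no
  Position 2: "a" => MATCH
  Position 3: "b" => no
  Position 4: "a" => MATCH
  Position 5: "b" => no
  Position 6: "c" => no
  Position 7: "b" => no
  Position 8: "c" => no
Total occurrences: 3

3


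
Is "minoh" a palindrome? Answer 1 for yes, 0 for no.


Input: minoh
Reversed: honim
  Compare pos 0 ('m') with pos 4 ('h'): MISMATCH
  Compare pos 1 ('i') with pos 3 ('o'): MISMATCH
Result: not a palindrome

0


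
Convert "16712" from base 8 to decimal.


Input: "16712" in base 8
Positional expansion:
  Digit '1' (value 1) x 8^4 = 4096
  Digit '6' (value 6) x 8^3 = 3072
  Digit '7' (value 7) x 8^2 = 448
  Digit '1' (value 1) x 8^1 = 8
  Digit '2' (value 2) x 8^0 = 2
Sum = 7626

7626


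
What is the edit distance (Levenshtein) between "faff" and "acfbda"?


Computing edit distance: "faff" -> "acfbda"
DP table:
           a    c    f    b    d    a
      0    1    2    3    4    5    6
  f   1    1    2    2    3    4    5
  a   2    1    2    3    3    4    4
  f   3    2    2    2    3    4    5
  f   4    3    3    2    3    4    5
Edit distance = dp[4][6] = 5

5


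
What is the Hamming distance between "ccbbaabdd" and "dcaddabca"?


Comparing "ccbbaabdd" and "dcaddabca" position by position:
  Position 0: 'c' vs 'd' => differ
  Position 1: 'c' vs 'c' => same
  Position 2: 'b' vs 'a' => differ
  Position 3: 'b' vs 'd' => differ
  Position 4: 'a' vs 'd' => differ
  Position 5: 'a' vs 'a' => same
  Position 6: 'b' vs 'b' => same
  Position 7: 'd' vs 'c' => differ
  Position 8: 'd' vs 'a' => differ
Total differences (Hamming distance): 6

6


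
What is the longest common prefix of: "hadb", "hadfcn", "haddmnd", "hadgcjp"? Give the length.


Words: hadb, hadfcn, haddmnd, hadgcjp
  Position 0: all 'h' => match
  Position 1: all 'a' => match
  Position 2: all 'd' => match
  Position 3: ('b', 'f', 'd', 'g') => mismatch, stop
LCP = "had" (length 3)

3


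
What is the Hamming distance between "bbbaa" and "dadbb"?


Comparing "bbbaa" and "dadbb" position by position:
  Position 0: 'b' vs 'd' => differ
  Position 1: 'b' vs 'a' => differ
  Position 2: 'b' vs 'd' => differ
  Position 3: 'a' vs 'b' => differ
  Position 4: 'a' vs 'b' => differ
Total differences (Hamming distance): 5

5


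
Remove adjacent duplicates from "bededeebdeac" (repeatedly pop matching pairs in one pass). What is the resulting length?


Input: bededeebdeac
Stack-based adjacent duplicate removal:
  Read 'b': push. Stack: b
  Read 'e': push. Stack: be
  Read 'd': push. Stack: bed
  Read 'e': push. Stack: bede
  Read 'd': push. Stack: beded
  Read 'e': push. Stack: bedede
  Read 'e': matches stack top 'e' => pop. Stack: beded
  Read 'b': push. Stack: bededb
  Read 'd': push. Stack: bededbd
  Read 'e': push. Stack: bededbde
  Read 'a': push. Stack: bededbdea
  Read 'c': push. Stack: bededbdeac
Final stack: "bededbdeac" (length 10)

10


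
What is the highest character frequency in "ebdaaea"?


Input: ebdaaea
Character counts:
  'a': 3
  'b': 1
  'd': 1
  'e': 2
Maximum frequency: 3

3


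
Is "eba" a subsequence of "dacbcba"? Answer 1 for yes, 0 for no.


Check if "eba" is a subsequence of "dacbcba"
Greedy scan:
  Position 0 ('d'): no match needed
  Position 1 ('a'): no match needed
  Position 2 ('c'): no match needed
  Position 3 ('b'): no match needed
  Position 4 ('c'): no match needed
  Position 5 ('b'): no match needed
  Position 6 ('a'): no match needed
Only matched 0/3 characters => not a subsequence

0


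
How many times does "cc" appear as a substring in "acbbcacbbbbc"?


Searching for "cc" in "acbbcacbbbbc"
Scanning each position:
  Position 0: "ac" => no
  Position 1: "cb" => no
  Position 2: "bb" => no
  Position 3: "bc" => no
  Position 4: "ca" => no
  Position 5: "ac" => no
  Position 6: "cb" => no
  Position 7: "bb" => no
  Position 8: "bb" => no
  Position 9: "bb" => no
  Position 10: "bc" => no
Total occurrences: 0

0


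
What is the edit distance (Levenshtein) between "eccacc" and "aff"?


Computing edit distance: "eccacc" -> "aff"
DP table:
           a    f    f
      0    1    2    3
  e   1    1    2    3
  c   2    2    2    3
  c   3    3    3    3
  a   4    3    4    4
  c   5    4    4    5
  c   6    5    5    5
Edit distance = dp[6][3] = 5

5


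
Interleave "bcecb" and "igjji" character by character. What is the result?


Interleaving "bcecb" and "igjji":
  Position 0: 'b' from first, 'i' from second => "bi"
  Position 1: 'c' from first, 'g' from second => "cg"
  Position 2: 'e' from first, 'j' from second => "ej"
  Position 3: 'c' from first, 'j' from second => "cj"
  Position 4: 'b' from first, 'i' from second => "bi"
Result: bicgejcjbi

bicgejcjbi


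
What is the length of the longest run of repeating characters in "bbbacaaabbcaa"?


Input: "bbbacaaabbcaa"
Scanning for longest run:
  Position 1 ('b'): continues run of 'b', length=2
  Position 2 ('b'): continues run of 'b', length=3
  Position 3 ('a'): new char, reset run to 1
  Position 4 ('c'): new char, reset run to 1
  Position 5 ('a'): new char, reset run to 1
  Position 6 ('a'): continues run of 'a', length=2
  Position 7 ('a'): continues run of 'a', length=3
  Position 8 ('b'): new char, reset run to 1
  Position 9 ('b'): continues run of 'b', length=2
  Position 10 ('c'): new char, reset run to 1
  Position 11 ('a'): new char, reset run to 1
  Position 12 ('a'): continues run of 'a', length=2
Longest run: 'b' with length 3

3


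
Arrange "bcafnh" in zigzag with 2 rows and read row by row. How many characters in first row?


Zigzag "bcafnh" into 2 rows:
Placing characters:
  'b' => row 0
  'c' => row 1
  'a' => row 0
  'f' => row 1
  'n' => row 0
  'h' => row 1
Rows:
  Row 0: "ban"
  Row 1: "cfh"
First row length: 3

3


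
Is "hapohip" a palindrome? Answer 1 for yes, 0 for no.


Input: hapohip
Reversed: pihopah
  Compare pos 0 ('h') with pos 6 ('p'): MISMATCH
  Compare pos 1 ('a') with pos 5 ('i'): MISMATCH
  Compare pos 2 ('p') with pos 4 ('h'): MISMATCH
Result: not a palindrome

0


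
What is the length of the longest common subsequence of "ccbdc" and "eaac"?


LCS of "ccbdc" and "eaac"
DP table:
           e    a    a    c
      0    0    0    0    0
  c   0    0    0    0    1
  c   0    0    0    0    1
  b   0    0    0    0    1
  d   0    0    0    0    1
  c   0    0    0    0    1
LCS length = dp[5][4] = 1

1


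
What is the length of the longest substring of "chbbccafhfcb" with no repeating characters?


Input: "chbbccafhfcb"
Sliding window (track last position of each char):
  Position 0 ('c'): window [0,0] length 1 -- new best
  Position 1 ('h'): window [0,1] length 2 -- new best
  Position 2 ('b'): window [0,2] length 3 -- new best
  Position 3 ('b'): repeat (last at 2), move window start to 3
  Position 3 ('b'): window [3,3] length 1
  Position 4 ('c'): window [3,4] length 2
  Position 5 ('c'): repeat (last at 4), move window start to 5
  Position 5 ('c'): window [5,5] length 1
  Position 6 ('a'): window [5,6] length 2
  Position 7 ('f'): window [5,7] length 3
  Position 8 ('h'): window [5,8] length 4 -- new best
  Position 9 ('f'): repeat (last at 7), move window start to 8
  Position 9 ('f'): window [8,9] length 2
  Position 10 ('c'): window [8,10] length 3
  Position 11 ('b'): window [8,11] length 4
Longest substring with no repeats: "cafh" with length 4

4


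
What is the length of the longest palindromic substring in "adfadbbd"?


Input: "adfadbbd"
Checking substrings for palindromes:
  [4:8] "dbbd" (len 4) => palindrome
  [5:7] "bb" (len 2) => palindrome
Longest palindromic substring: "dbbd" with length 4

4


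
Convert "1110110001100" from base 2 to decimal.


Input: "1110110001100" in base 2
Positional expansion:
  Digit '1' (value 1) x 2^12 = 4096
  Digit '1' (value 1) x 2^11 = 2048
  Digit '1' (value 1) x 2^10 = 1024
  Digit '0' (value 0) x 2^9 = 0
  Digit '1' (value 1) x 2^8 = 256
  Digit '1' (value 1) x 2^7 = 128
  Digit '0' (value 0) x 2^6 = 0
  Digit '0' (value 0) x 2^5 = 0
  Digit '0' (value 0) x 2^4 = 0
  Digit '1' (value 1) x 2^3 = 8
  Digit '1' (value 1) x 2^2 = 4
  Digit '0' (value 0) x 2^1 = 0
  Digit '0' (value 0) x 2^0 = 0
Sum = 7564

7564


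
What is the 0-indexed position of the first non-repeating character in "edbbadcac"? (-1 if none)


Input: edbbadcac
Character frequencies:
  'a': 2
  'b': 2
  'c': 2
  'd': 2
  'e': 1
Scanning left to right for freq == 1:
  Position 0 ('e'): unique! => answer = 0

0


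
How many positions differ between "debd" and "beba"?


Comparing "debd" and "beba" position by position:
  Position 0: 'd' vs 'b' => DIFFER
  Position 1: 'e' vs 'e' => same
  Position 2: 'b' vs 'b' => same
  Position 3: 'd' vs 'a' => DIFFER
Positions that differ: 2

2


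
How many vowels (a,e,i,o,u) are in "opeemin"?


Input: opeemin
Checking each character:
  'o' at position 0: vowel (running total: 1)
  'p' at position 1: consonant
  'e' at position 2: vowel (running total: 2)
  'e' at position 3: vowel (running total: 3)
  'm' at position 4: consonant
  'i' at position 5: vowel (running total: 4)
  'n' at position 6: consonant
Total vowels: 4

4


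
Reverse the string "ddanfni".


Input: ddanfni
Reading characters right to left:
  Position 6: 'i'
  Position 5: 'n'
  Position 4: 'f'
  Position 3: 'n'
  Position 2: 'a'
  Position 1: 'd'
  Position 0: 'd'
Reversed: infnadd

infnadd


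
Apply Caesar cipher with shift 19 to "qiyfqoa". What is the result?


Caesar cipher: shift "qiyfqoa" by 19
  'q' (pos 16) + 19 = pos 9 = 'j'
  'i' (pos 8) + 19 = pos 1 = 'b'
  'y' (pos 24) + 19 = pos 17 = 'r'
  'f' (pos 5) + 19 = pos 24 = 'y'
  'q' (pos 16) + 19 = pos 9 = 'j'
  'o' (pos 14) + 19 = pos 7 = 'h'
  'a' (pos 0) + 19 = pos 19 = 't'
Result: jbryjht

jbryjht


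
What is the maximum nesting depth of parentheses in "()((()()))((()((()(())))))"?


Input: "()((()()))((()((()(())))))"
Tracking depth:
  Position 0 '(': depth becomes 1
  Position 1 ')': depth becomes 0
  Position 2 '(': depth becomes 1
  Position 3 '(': depth becomes 2
  Position 4 '(': depth becomes 3
  Position 5 ')': depth becomes 2
  Position 6 '(': depth becomes 3
  Position 7 ')': depth becomes 2
  Position 8 ')': depth becomes 1
  Position 9 ')': depth becomes 0
  Position 10 '(': depth becomes 1
  Position 11 '(': depth becomes 2
  Position 12 '(': depth becomes 3
  Position 13 ')': depth becomes 2
  Position 14 '(': depth becomes 3
  Position 15 '(': depth becomes 4
  Position 16 '(': depth becomes 5
  Position 17 ')': depth becomes 4
  Position 18 '(': depth becomes 5
  Position 19 '(': depth becomes 6
  Position 20 ')': depth becomes 5
  Position 21 ')': depth becomes 4
  Position 22 ')': depth becomes 3
  Position 23 ')': depth becomes 2
  Position 24 ')': depth becomes 1
  Position 25 ')': depth becomes 0
Maximum depth reached: 6

6


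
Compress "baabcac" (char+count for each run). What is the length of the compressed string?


Input: baabcac
Runs:
  'b' x 1 => "b1"
  'a' x 2 => "a2"
  'b' x 1 => "b1"
  'c' x 1 => "c1"
  'a' x 1 => "a1"
  'c' x 1 => "c1"
Compressed: "b1a2b1c1a1c1"
Compressed length: 12

12


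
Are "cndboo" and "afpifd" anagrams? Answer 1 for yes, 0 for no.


Strings: "cndboo", "afpifd"
Sorted first:  bcdnoo
Sorted second: adffip
Differ at position 0: 'b' vs 'a' => not anagrams

0


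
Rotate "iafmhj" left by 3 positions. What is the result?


Input: "iafmhj", rotate left by 3
First 3 characters: "iaf"
Remaining characters: "mhj"
Concatenate remaining + first: "mhj" + "iaf" = "mhjiaf"

mhjiaf


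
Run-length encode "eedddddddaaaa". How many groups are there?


Input: eedddddddaaaa
Scanning for consecutive runs:
  Group 1: 'e' x 2 (positions 0-1)
  Group 2: 'd' x 7 (positions 2-8)
  Group 3: 'a' x 4 (positions 9-12)
Total groups: 3

3


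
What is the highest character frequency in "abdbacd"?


Input: abdbacd
Character counts:
  'a': 2
  'b': 2
  'c': 1
  'd': 2
Maximum frequency: 2

2


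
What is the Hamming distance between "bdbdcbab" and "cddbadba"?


Comparing "bdbdcbab" and "cddbadba" position by position:
  Position 0: 'b' vs 'c' => differ
  Position 1: 'd' vs 'd' => same
  Position 2: 'b' vs 'd' => differ
  Position 3: 'd' vs 'b' => differ
  Position 4: 'c' vs 'a' => differ
  Position 5: 'b' vs 'd' => differ
  Position 6: 'a' vs 'b' => differ
  Position 7: 'b' vs 'a' => differ
Total differences (Hamming distance): 7

7


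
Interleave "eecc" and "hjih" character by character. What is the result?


Interleaving "eecc" and "hjih":
  Position 0: 'e' from first, 'h' from second => "eh"
  Position 1: 'e' from first, 'j' from second => "ej"
  Position 2: 'c' from first, 'i' from second => "ci"
  Position 3: 'c' from first, 'h' from second => "ch"
Result: ehejcich

ehejcich


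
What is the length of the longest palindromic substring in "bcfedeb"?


Input: "bcfedeb"
Checking substrings for palindromes:
  [3:6] "ede" (len 3) => palindrome
Longest palindromic substring: "ede" with length 3

3


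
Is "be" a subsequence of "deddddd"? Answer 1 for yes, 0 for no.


Check if "be" is a subsequence of "deddddd"
Greedy scan:
  Position 0 ('d'): no match needed
  Position 1 ('e'): no match needed
  Position 2 ('d'): no match needed
  Position 3 ('d'): no match needed
  Position 4 ('d'): no match needed
  Position 5 ('d'): no match needed
  Position 6 ('d'): no match needed
Only matched 0/2 characters => not a subsequence

0


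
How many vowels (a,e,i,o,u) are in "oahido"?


Input: oahido
Checking each character:
  'o' at position 0: vowel (running total: 1)
  'a' at position 1: vowel (running total: 2)
  'h' at position 2: consonant
  'i' at position 3: vowel (running total: 3)
  'd' at position 4: consonant
  'o' at position 5: vowel (running total: 4)
Total vowels: 4

4


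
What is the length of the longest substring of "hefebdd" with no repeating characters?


Input: "hefebdd"
Sliding window (track last position of each char):
  Position 0 ('h'): window [0,0] length 1 -- new best
  Position 1 ('e'): window [0,1] length 2 -- new best
  Position 2 ('f'): window [0,2] length 3 -- new best
  Position 3 ('e'): repeat (last at 1), move window start to 2
  Position 3 ('e'): window [2,3] length 2
  Position 4 ('b'): window [2,4] length 3
  Position 5 ('d'): window [2,5] length 4 -- new best
  Position 6 ('d'): repeat (last at 5), move window start to 6
  Position 6 ('d'): window [6,6] length 1
Longest substring with no repeats: "febd" with length 4

4


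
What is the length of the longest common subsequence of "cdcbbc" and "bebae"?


LCS of "cdcbbc" and "bebae"
DP table:
           b    e    b    a    e
      0    0    0    0    0    0
  c   0    0    0    0    0    0
  d   0    0    0    0    0    0
  c   0    0    0    0    0    0
  b   0    1    1    1    1    1
  b   0    1    1    2    2    2
  c   0    1    1    2    2    2
LCS length = dp[6][5] = 2

2


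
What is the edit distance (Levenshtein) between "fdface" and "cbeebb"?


Computing edit distance: "fdface" -> "cbeebb"
DP table:
           c    b    e    e    b    b
      0    1    2    3    4    5    6
  f   1    1    2    3    4    5    6
  d   2    2    2    3    4    5    6
  f   3    3    3    3    4    5    6
  a   4    4    4    4    4    5    6
  c   5    4    5    5    5    5    6
  e   6    5    5    5    5    6    6
Edit distance = dp[6][6] = 6

6


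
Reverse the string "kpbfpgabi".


Input: kpbfpgabi
Reading characters right to left:
  Position 8: 'i'
  Position 7: 'b'
  Position 6: 'a'
  Position 5: 'g'
  Position 4: 'p'
  Position 3: 'f'
  Position 2: 'b'
  Position 1: 'p'
  Position 0: 'k'
Reversed: ibagpfbpk

ibagpfbpk


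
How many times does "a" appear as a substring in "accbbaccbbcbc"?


Searching for "a" in "accbbaccbbcbc"
Scanning each position:
  Position 0: "a" => MATCH
  Position 1: "c" => no
  Position 2: "c" => no
  Position 3: "b" => no
  Position 4: "b" => no
  Position 5: "a" => MATCH
  Position 6: "c" => no
  Position 7: "c" => no
  Position 8: "b" => no
  Position 9: "b" => no
  Position 10: "c" => no
  Position 11: "b" => no
  Position 12: "c" => no
Total occurrences: 2

2


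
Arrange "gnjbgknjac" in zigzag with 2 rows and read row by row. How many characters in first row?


Zigzag "gnjbgknjac" into 2 rows:
Placing characters:
  'g' => row 0
  'n' => row 1
  'j' => row 0
  'b' => row 1
  'g' => row 0
  'k' => row 1
  'n' => row 0
  'j' => row 1
  'a' => row 0
  'c' => row 1
Rows:
  Row 0: "gjgna"
  Row 1: "nbkjc"
First row length: 5

5


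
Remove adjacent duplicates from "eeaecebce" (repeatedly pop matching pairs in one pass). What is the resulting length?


Input: eeaecebce
Stack-based adjacent duplicate removal:
  Read 'e': push. Stack: e
  Read 'e': matches stack top 'e' => pop. Stack: (empty)
  Read 'a': push. Stack: a
  Read 'e': push. Stack: ae
  Read 'c': push. Stack: aec
  Read 'e': push. Stack: aece
  Read 'b': push. Stack: aeceb
  Read 'c': push. Stack: aecebc
  Read 'e': push. Stack: aecebce
Final stack: "aecebce" (length 7)

7


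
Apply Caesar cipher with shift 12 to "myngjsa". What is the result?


Caesar cipher: shift "myngjsa" by 12
  'm' (pos 12) + 12 = pos 24 = 'y'
  'y' (pos 24) + 12 = pos 10 = 'k'
  'n' (pos 13) + 12 = pos 25 = 'z'
  'g' (pos 6) + 12 = pos 18 = 's'
  'j' (pos 9) + 12 = pos 21 = 'v'
  's' (pos 18) + 12 = pos 4 = 'e'
  'a' (pos 0) + 12 = pos 12 = 'm'
Result: ykzsvem

ykzsvem


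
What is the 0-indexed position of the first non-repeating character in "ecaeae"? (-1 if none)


Input: ecaeae
Character frequencies:
  'a': 2
  'c': 1
  'e': 3
Scanning left to right for freq == 1:
  Position 0 ('e'): freq=3, skip
  Position 1 ('c'): unique! => answer = 1

1


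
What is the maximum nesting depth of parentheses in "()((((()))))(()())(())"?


Input: "()((((()))))(()())(())"
Tracking depth:
  Position 0 '(': depth becomes 1
  Position 1 ')': depth becomes 0
  Position 2 '(': depth becomes 1
  Position 3 '(': depth becomes 2
  Position 4 '(': depth becomes 3
  Position 5 '(': depth becomes 4
  Position 6 '(': depth becomes 5
  Position 7 ')': depth becomes 4
  Position 8 ')': depth becomes 3
  Position 9 ')': depth becomes 2
  Position 10 ')': depth becomes 1
  Position 11 ')': depth becomes 0
  Position 12 '(': depth becomes 1
  Position 13 '(': depth becomes 2
  Position 14 ')': depth becomes 1
  Position 15 '(': depth becomes 2
  Position 16 ')': depth becomes 1
  Position 17 ')': depth becomes 0
  Position 18 '(': depth becomes 1
  Position 19 '(': depth becomes 2
  Position 20 ')': depth becomes 1
  Position 21 ')': depth becomes 0
Maximum depth reached: 5

5


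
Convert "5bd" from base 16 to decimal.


Input: "5bd" in base 16
Positional expansion:
  Digit '5' (value 5) x 16^2 = 1280
  Digit 'b' (value 11) x 16^1 = 176
  Digit 'd' (value 13) x 16^0 = 13
Sum = 1469

1469


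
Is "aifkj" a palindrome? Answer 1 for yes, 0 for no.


Input: aifkj
Reversed: jkfia
  Compare pos 0 ('a') with pos 4 ('j'): MISMATCH
  Compare pos 1 ('i') with pos 3 ('k'): MISMATCH
Result: not a palindrome

0


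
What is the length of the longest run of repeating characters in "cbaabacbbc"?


Input: "cbaabacbbc"
Scanning for longest run:
  Position 1 ('b'): new char, reset run to 1
  Position 2 ('a'): new char, reset run to 1
  Position 3 ('a'): continues run of 'a', length=2
  Position 4 ('b'): new char, reset run to 1
  Position 5 ('a'): new char, reset run to 1
  Position 6 ('c'): new char, reset run to 1
  Position 7 ('b'): new char, reset run to 1
  Position 8 ('b'): continues run of 'b', length=2
  Position 9 ('c'): new char, reset run to 1
Longest run: 'a' with length 2

2


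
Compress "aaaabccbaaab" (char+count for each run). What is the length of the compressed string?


Input: aaaabccbaaab
Runs:
  'a' x 4 => "a4"
  'b' x 1 => "b1"
  'c' x 2 => "c2"
  'b' x 1 => "b1"
  'a' x 3 => "a3"
  'b' x 1 => "b1"
Compressed: "a4b1c2b1a3b1"
Compressed length: 12

12


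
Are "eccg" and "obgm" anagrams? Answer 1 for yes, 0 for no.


Strings: "eccg", "obgm"
Sorted first:  cceg
Sorted second: bgmo
Differ at position 0: 'c' vs 'b' => not anagrams

0


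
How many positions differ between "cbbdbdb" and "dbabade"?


Comparing "cbbdbdb" and "dbabade" position by position:
  Position 0: 'c' vs 'd' => DIFFER
  Position 1: 'b' vs 'b' => same
  Position 2: 'b' vs 'a' => DIFFER
  Position 3: 'd' vs 'b' => DIFFER
  Position 4: 'b' vs 'a' => DIFFER
  Position 5: 'd' vs 'd' => same
  Position 6: 'b' vs 'e' => DIFFER
Positions that differ: 5

5
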